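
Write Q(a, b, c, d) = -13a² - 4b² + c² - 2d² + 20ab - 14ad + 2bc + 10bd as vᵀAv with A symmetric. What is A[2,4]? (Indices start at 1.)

5

The coefficient of b·d in Q is 10. For a symmetric A this equals A[2,4] + A[4,2] = 2·A[2,4].
So A[2,4] = 10/2 = 5.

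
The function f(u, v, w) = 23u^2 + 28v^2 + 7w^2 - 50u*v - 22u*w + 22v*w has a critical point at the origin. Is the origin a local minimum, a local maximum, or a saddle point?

The Hessian at the origin is H = [[46, -50, -22], [-50, 56, 22], [-22, 22, 14]].
Applying the same elementary operations to the rows and columns of H produces a congruent diagonal matrix with entries 46, 38/23, 24/19.
Counting signs: 3 positive.
H is positive definite, so the origin is a strict local minimum.

local minimum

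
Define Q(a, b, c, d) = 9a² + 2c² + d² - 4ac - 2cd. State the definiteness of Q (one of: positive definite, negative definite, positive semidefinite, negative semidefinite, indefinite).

Write A = [[9, 0, -2, 0], [0, 0, 0, 0], [-2, 0, 2, -1], [0, 0, -1, 1]].
Applying the same elementary operations to the rows and columns of A produces a congruent diagonal matrix with entries 9, 0, 14/9, 5/14.
Counting signs: 3 positive, 1 zero.
Hence Q is positive semidefinite.

positive semidefinite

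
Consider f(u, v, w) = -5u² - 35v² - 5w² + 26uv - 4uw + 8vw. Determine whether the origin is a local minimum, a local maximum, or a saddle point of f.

The Hessian at the origin is H = [[-10, 26, -4], [26, -70, 8], [-4, 8, -10]].
An LDLᵀ factorisation of H has diagonal entries -10, -12/5, -6.
Counting signs: 3 negative.
H is negative definite, so the origin is a strict local maximum.

local maximum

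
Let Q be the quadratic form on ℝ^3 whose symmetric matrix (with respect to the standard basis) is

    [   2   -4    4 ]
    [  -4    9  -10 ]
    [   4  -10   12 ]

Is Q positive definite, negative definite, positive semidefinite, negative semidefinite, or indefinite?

Congruent diagonalization of A (simultaneous row and column reduction) yields pivots 2, 1, 0.
Counting signs: 2 positive, 1 zero.
Hence Q is positive semidefinite.

positive semidefinite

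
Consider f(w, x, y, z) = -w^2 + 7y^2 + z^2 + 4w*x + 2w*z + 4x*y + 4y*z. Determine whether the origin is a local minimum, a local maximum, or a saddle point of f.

saddle point

The Hessian at the origin is H = [[-2, 4, 0, 2], [4, 0, 4, 0], [0, 4, 14, 4], [2, 0, 4, 2]].
Row-reducing H symmetrically gives the diagonal entries -2, 8, 12, 5/3.
So there are 3 positive, 1 negative pivots.
H is indefinite, so the origin is a saddle point.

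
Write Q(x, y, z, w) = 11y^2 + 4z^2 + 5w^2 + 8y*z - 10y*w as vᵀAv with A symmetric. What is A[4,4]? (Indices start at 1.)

5

The coefficient of w^2 in Q is 5, and that is exactly A[4,4].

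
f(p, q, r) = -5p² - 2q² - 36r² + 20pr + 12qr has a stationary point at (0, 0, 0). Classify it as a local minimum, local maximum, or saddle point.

The Hessian at the origin is H = [[-10, 0, 20], [0, -4, 12], [20, 12, -72]].
Row-reducing H symmetrically gives the diagonal entries -10, -4, 4.
Counting signs: 1 positive, 2 negative.
H is indefinite, so the origin is a saddle point.

saddle point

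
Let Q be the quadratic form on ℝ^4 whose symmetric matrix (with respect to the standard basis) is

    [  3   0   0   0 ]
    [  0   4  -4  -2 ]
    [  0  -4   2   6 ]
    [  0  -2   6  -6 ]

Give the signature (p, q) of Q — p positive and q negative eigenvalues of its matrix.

(3, 1)

Symmetric row and column elimination reduces A to a congruent diagonal form with pivots 3, 4, -2, 1.
So there are 3 positive, 1 negative pivots.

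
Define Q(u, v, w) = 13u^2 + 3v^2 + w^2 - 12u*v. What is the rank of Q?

3

Write A = [[13, -6, 0], [-6, 3, 0], [0, 0, 1]].
Symmetric row and column elimination reduces A to a congruent diagonal form with pivots 13, 3/13, 1.
Counting signs: 3 positive.
The rank is the number of nonzero pivots: 3.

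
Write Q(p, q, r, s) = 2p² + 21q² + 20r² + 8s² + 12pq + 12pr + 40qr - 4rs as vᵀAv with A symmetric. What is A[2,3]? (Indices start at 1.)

20

The coefficient of q·r in Q is 40. For a symmetric A this equals A[2,3] + A[3,2] = 2·A[2,3].
So A[2,3] = 40/2 = 20.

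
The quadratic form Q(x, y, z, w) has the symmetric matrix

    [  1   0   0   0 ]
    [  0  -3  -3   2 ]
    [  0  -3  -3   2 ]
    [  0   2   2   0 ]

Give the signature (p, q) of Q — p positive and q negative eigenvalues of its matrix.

(2, 1)

Applying the same elementary operations to the rows and columns of A produces a congruent diagonal matrix with entries 1, -3, 0, 4/3.
Counting signs: 2 positive, 1 negative, 1 zero.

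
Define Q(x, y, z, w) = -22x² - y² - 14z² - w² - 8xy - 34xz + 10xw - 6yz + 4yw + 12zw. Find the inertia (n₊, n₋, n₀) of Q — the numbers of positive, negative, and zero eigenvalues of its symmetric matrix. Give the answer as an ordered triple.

Write A = [[-22, -4, -17, 5], [-4, -1, -3, 2], [-17, -3, -14, 6], [5, 2, 6, -1]].
An LDLᵀ factorisation of A has diagonal entries -22, -3/11, -5/6, 12.
Counting signs: 1 positive, 3 negative.

(1, 3, 0)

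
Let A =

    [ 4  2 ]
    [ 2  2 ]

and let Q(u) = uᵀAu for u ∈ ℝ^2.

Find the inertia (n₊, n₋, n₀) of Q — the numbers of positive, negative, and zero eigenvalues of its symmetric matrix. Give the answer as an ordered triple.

(2, 0, 0)

Row-reducing A symmetrically gives the diagonal entries 4, 1.
Counting signs: 2 positive.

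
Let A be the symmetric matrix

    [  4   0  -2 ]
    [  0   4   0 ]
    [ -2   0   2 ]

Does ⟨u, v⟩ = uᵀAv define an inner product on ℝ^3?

yes

Leading principal minors: Δ_1 = 4, Δ_2 = 16, Δ_3 = 16.
All leading principal minors are positive, so by Sylvester's criterion Q is positive definite.
⟨·,·⟩ is an inner product exactly when A is positive definite.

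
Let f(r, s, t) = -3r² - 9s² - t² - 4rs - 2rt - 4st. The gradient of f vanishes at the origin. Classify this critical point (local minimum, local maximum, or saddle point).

The Hessian at the origin is H = [[-6, -4, -2], [-4, -18, -4], [-2, -4, -2]].
An LDLᵀ factorisation of H has diagonal entries -6, -46/3, -20/23.
Counting signs: 3 negative.
H is negative definite, so the origin is a strict local maximum.

local maximum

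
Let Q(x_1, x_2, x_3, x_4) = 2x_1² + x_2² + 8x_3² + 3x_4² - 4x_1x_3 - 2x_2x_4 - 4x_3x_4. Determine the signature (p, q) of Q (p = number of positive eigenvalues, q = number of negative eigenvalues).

The symmetric matrix is A = [[2, 0, -2, 0], [0, 1, 0, -1], [-2, 0, 8, -2], [0, -1, -2, 3]].
Row-reducing A symmetrically gives the diagonal entries 2, 1, 6, 4/3.
That gives 4 positive pivots.

(4, 0)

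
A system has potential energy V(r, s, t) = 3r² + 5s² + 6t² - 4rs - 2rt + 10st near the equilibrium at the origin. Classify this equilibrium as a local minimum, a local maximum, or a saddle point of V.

The Hessian at the origin is H = [[6, -4, -2], [-4, 10, 10], [-2, 10, 12]].
Congruent diagonalization of H (simultaneous row and column reduction) yields pivots 6, 22/3, 12/11.
Counting signs: 3 positive.
H is positive definite, so the origin is a strict local minimum.

local minimum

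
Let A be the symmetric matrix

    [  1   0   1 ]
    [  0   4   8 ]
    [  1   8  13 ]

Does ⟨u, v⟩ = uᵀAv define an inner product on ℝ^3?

no

An LDLᵀ factorisation of A has diagonal entries 1, 4, -4.
So there are 2 positive, 1 negative pivots.
Hence Q is indefinite.
⟨·,·⟩ is an inner product exactly when A is positive definite.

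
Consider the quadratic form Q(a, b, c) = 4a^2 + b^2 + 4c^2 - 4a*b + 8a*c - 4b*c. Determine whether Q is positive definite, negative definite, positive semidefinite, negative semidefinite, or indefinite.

positive semidefinite

The symmetric matrix is A = [[4, -2, 4], [-2, 1, -2], [4, -2, 4]].
Row-reducing A symmetrically gives the diagonal entries 4, 0, 0.
Counting signs: 1 positive, 2 zero.
Hence Q is positive semidefinite.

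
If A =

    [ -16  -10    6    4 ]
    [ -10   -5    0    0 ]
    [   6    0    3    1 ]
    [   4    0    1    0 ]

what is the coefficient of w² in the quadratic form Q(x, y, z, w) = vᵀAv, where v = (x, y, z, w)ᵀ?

The coefficient of w² is the diagonal entry A[4,4] = 0.

0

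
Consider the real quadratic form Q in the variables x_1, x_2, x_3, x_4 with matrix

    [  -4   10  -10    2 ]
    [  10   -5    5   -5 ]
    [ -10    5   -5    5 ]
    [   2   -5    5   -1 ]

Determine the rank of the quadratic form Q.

Symmetric row and column elimination reduces A to a congruent diagonal form with pivots -4, 20, 0, 0.
So there are 1 positive, 1 negative, 2 zero pivots.
The rank is the number of nonzero pivots: 2.

2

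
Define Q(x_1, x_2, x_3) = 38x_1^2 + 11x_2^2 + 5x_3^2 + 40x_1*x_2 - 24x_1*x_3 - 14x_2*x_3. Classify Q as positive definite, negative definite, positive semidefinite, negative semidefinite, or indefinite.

Write A = [[38, 20, -12], [20, 11, -7], [-12, -7, 5]].
Symmetric row and column elimination reduces A to a congruent diagonal form with pivots 38, 9/19, 2/9.
Counting signs: 3 positive.
Hence Q is positive definite.

positive definite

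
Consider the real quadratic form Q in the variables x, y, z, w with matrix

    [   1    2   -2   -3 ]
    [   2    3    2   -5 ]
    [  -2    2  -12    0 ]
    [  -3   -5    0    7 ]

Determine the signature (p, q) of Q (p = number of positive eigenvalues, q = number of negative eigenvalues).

Row-reducing A symmetrically gives the diagonal entries 1, -1, 20, -1.
That gives 2 positive, 2 negative pivots.

(2, 2)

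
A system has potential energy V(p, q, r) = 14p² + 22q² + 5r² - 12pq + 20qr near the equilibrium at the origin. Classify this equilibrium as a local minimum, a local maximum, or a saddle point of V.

saddle point

The Hessian at the origin is H = [[28, -12, 0], [-12, 44, 20], [0, 20, 10]].
Applying the same elementary operations to the rows and columns of H produces a congruent diagonal matrix with entries 28, 272/7, -5/17.
Counting signs: 2 positive, 1 negative.
H is indefinite, so the origin is a saddle point.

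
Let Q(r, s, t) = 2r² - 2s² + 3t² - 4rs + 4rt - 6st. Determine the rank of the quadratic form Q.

The associated matrix is A = [[2, -2, 2], [-2, -2, -3], [2, -3, 3]].
Symmetric row and column elimination reduces A to a congruent diagonal form with pivots 2, -4, 5/4.
So there are 2 positive, 1 negative pivots.
The rank is the number of nonzero pivots: 3.

3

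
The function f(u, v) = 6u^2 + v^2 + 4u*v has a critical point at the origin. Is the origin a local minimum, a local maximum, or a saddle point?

local minimum

The Hessian at the origin is H = [[12, 4], [4, 2]].
det H = 12·2 − (4)² = 8 > 0 and H[1,1] = 12 > 0, so H is positive definite.
Therefore the origin is a local minimum.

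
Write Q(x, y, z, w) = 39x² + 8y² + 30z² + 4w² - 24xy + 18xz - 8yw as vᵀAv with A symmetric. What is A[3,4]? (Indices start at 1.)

The coefficient of z·w in Q is 0. For a symmetric A this equals A[3,4] + A[4,3] = 2·A[3,4].
So A[3,4] = 0/2 = 0.

0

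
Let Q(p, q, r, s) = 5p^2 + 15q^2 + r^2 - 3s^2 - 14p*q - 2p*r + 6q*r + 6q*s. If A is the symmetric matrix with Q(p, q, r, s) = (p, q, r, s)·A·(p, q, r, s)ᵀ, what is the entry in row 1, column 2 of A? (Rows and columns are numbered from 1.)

-7

The coefficient of p·q in Q is -14. For a symmetric A this equals A[1,2] + A[2,1] = 2·A[1,2].
So A[1,2] = -14/2 = -7.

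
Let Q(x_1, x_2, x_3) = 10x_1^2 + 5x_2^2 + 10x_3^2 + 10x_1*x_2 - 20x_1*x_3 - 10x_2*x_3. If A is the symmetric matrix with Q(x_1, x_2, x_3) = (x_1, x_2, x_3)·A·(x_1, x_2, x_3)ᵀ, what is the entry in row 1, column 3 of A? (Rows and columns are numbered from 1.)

The coefficient of x_1·x_3 in Q is -20. For a symmetric A this equals A[1,3] + A[3,1] = 2·A[1,3].
So A[1,3] = -20/2 = -10.

-10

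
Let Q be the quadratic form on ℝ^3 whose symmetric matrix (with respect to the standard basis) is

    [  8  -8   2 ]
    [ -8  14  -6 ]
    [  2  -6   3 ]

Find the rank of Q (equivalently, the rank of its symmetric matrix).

3

Congruent diagonalization of A (simultaneous row and column reduction) yields pivots 8, 6, -1/6.
Counting signs: 2 positive, 1 negative.
The rank is the number of nonzero pivots: 3.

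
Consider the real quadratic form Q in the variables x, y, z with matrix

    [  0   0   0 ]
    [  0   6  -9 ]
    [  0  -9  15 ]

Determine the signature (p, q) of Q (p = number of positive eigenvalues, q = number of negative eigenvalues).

Applying the same elementary operations to the rows and columns of A produces a congruent diagonal matrix with entries 0, 6, 3/2.
That gives 2 positive, 1 zero pivots.

(2, 0)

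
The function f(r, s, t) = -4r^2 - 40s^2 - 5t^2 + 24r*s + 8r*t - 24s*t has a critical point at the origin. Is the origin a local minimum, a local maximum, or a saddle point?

local maximum

The Hessian at the origin is H = [[-8, 24, 8], [24, -80, -24], [8, -24, -10]].
Symmetric row and column elimination reduces H to a congruent diagonal form with pivots -8, -8, -2.
Counting signs: 3 negative.
H is negative definite, so the origin is a strict local maximum.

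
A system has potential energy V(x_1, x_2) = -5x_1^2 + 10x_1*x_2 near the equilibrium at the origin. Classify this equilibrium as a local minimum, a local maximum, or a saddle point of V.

saddle point

The Hessian at the origin is H = [[-10, 10], [10, 0]].
det H = -10·0 − (10)² = -100 < 0, so H is indefinite.
Therefore the origin is a saddle point.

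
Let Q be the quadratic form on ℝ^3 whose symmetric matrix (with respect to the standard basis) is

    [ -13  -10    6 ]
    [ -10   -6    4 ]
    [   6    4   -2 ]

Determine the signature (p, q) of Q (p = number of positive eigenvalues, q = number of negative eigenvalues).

(2, 1)

An LDLᵀ factorisation of A has diagonal entries -13, 22/13, 6/11.
That gives 2 positive, 1 negative pivots.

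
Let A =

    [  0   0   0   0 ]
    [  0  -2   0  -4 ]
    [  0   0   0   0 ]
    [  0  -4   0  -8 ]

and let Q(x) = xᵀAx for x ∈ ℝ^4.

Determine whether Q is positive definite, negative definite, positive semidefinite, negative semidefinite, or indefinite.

negative semidefinite

Row-reducing A symmetrically gives the diagonal entries 0, -2, 0, 0.
That gives 1 negative, 3 zero pivots.
Hence Q is negative semidefinite.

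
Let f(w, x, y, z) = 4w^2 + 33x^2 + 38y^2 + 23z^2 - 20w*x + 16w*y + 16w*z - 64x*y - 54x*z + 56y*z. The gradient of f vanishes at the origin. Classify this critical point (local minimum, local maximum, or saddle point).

The Hessian at the origin is H = [[8, -20, 16, 16], [-20, 66, -64, -54], [16, -64, 76, 56], [16, -54, 56, 46]].
Congruent diagonalization of H (simultaneous row and column reduction) yields pivots 8, 16, 8, 5/8.
Counting signs: 4 positive.
H is positive definite, so the origin is a strict local minimum.

local minimum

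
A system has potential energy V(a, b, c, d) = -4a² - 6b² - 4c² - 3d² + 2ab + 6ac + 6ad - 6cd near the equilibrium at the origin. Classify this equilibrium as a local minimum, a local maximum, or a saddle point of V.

The Hessian at the origin is H = [[-8, 2, 6, 6], [2, -12, 0, 0], [6, 0, -8, -6], [6, 0, -6, -6]].
Row-reducing H symmetrically gives the diagonal entries -8, -23/2, -76/23, -15/19.
Counting signs: 4 negative.
H is negative definite, so the origin is a strict local maximum.

local maximum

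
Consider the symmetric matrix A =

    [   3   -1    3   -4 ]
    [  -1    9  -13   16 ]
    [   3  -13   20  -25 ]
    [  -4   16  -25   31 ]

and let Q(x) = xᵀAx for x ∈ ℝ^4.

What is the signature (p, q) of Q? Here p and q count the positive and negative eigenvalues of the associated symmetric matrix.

(3, 1)

Symmetric row and column elimination reduces A to a congruent diagonal form with pivots 3, 26/3, 5/13, -2/5.
That gives 3 positive, 1 negative pivots.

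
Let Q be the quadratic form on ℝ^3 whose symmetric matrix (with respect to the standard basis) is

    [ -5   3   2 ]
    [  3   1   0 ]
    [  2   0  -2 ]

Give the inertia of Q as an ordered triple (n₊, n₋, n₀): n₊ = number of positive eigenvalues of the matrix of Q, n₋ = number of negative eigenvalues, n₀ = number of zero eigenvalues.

Applying the same elementary operations to the rows and columns of A produces a congruent diagonal matrix with entries -5, 14/5, -12/7.
Counting signs: 1 positive, 2 negative.

(1, 2, 0)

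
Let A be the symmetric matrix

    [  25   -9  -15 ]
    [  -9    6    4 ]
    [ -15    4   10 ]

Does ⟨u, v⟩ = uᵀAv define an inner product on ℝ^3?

yes

Congruent diagonalization of A (simultaneous row and column reduction) yields pivots 25, 69/25, 20/69.
That gives 3 positive pivots.
Hence Q is positive definite.
⟨·,·⟩ is an inner product exactly when A is positive definite.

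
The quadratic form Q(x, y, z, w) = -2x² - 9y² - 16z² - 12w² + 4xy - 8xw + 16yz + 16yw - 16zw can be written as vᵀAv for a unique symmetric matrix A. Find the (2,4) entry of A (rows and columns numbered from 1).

The coefficient of y·w in Q is 16. For a symmetric A this equals A[2,4] + A[4,2] = 2·A[2,4].
So A[2,4] = 16/2 = 8.

8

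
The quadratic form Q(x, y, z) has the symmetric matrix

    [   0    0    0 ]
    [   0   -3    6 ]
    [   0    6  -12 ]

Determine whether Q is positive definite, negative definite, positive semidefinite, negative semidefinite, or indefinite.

Applying the same elementary operations to the rows and columns of A produces a congruent diagonal matrix with entries 0, -3, 0.
That gives 1 negative, 2 zero pivots.
Hence Q is negative semidefinite.

negative semidefinite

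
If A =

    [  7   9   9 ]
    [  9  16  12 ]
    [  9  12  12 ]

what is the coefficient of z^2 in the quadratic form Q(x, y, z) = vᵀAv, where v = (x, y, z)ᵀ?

12

The coefficient of z^2 is the diagonal entry A[3,3] = 12.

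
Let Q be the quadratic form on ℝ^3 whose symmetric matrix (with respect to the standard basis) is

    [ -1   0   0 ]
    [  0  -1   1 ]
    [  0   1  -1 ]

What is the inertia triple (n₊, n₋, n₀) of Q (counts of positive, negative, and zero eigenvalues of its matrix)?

Congruent diagonalization of A (simultaneous row and column reduction) yields pivots -1, -1, 0.
So there are 2 negative, 1 zero pivots.

(0, 2, 1)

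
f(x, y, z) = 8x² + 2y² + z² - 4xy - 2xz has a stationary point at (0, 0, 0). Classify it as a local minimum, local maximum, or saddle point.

The Hessian at the origin is H = [[16, -4, -2], [-4, 4, 0], [-2, 0, 2]].
Congruent diagonalization of H (simultaneous row and column reduction) yields pivots 16, 3, 5/3.
That gives 3 positive pivots.
H is positive definite, so the origin is a strict local minimum.

local minimum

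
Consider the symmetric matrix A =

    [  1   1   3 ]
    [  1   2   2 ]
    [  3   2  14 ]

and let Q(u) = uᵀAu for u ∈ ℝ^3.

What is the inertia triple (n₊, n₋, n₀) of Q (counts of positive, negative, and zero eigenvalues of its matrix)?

(3, 0, 0)

Row-reducing A symmetrically gives the diagonal entries 1, 1, 4.
Counting signs: 3 positive.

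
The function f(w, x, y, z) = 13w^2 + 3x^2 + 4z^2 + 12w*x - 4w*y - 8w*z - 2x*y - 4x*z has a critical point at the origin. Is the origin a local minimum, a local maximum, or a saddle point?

The Hessian at the origin is H = [[26, 12, -4, -8], [12, 6, -2, -4], [-4, -2, 0, 0], [-8, -4, 0, 8]].
Congruent diagonalization of H (simultaneous row and column reduction) yields pivots 26, 6/13, -2/3, 8.
So there are 3 positive, 1 negative pivots.
H is indefinite, so the origin is a saddle point.

saddle point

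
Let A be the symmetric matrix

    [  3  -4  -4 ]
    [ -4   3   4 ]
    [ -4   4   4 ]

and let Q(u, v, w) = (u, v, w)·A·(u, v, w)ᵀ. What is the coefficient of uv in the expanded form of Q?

-8

The coefficient of uv is A[1,2] + A[2,1] = 2·(-4) = -8.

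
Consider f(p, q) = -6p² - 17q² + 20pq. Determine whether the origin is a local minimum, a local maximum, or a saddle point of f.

The Hessian at the origin is H = [[-12, 20], [20, -34]].
det H = -12·-34 − (20)² = 8 > 0 and H[1,1] = -12 < 0, so H is negative definite.
Therefore the origin is a local maximum.

local maximum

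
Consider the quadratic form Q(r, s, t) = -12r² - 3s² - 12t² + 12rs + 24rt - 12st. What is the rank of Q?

1

The symmetric matrix is A = [[-12, 6, 12], [6, -3, -6], [12, -6, -12]].
Symmetric row and column elimination reduces A to a congruent diagonal form with pivots -12, 0, 0.
Counting signs: 1 negative, 2 zero.
The rank is the number of nonzero pivots: 1.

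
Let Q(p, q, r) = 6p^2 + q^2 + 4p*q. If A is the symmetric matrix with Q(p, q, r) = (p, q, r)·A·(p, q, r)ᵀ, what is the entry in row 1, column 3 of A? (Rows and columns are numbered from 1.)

0

The coefficient of p·r in Q is 0. For a symmetric A this equals A[1,3] + A[3,1] = 2·A[1,3].
So A[1,3] = 0/2 = 0.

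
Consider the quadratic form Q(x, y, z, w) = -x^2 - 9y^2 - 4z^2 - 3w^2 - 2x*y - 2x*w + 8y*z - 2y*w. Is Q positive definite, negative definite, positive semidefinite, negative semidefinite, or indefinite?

negative definite

The associated matrix is A = [[-1, -1, 0, -1], [-1, -9, 4, -1], [0, 4, -4, 0], [-1, -1, 0, -3]].
Symmetric row and column elimination reduces A to a congruent diagonal form with pivots -1, -8, -2, -2.
Counting signs: 4 negative.
Hence Q is negative definite.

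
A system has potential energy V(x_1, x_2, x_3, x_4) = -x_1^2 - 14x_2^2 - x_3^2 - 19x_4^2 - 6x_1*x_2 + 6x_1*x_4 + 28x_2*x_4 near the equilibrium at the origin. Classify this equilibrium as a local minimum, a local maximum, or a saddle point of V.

local maximum

The Hessian at the origin is H = [[-2, -6, 0, 6], [-6, -28, 0, 28], [0, 0, -2, 0], [6, 28, 0, -38]].
Congruent diagonalization of H (simultaneous row and column reduction) yields pivots -2, -10, -2, -10.
Counting signs: 4 negative.
H is negative definite, so the origin is a strict local maximum.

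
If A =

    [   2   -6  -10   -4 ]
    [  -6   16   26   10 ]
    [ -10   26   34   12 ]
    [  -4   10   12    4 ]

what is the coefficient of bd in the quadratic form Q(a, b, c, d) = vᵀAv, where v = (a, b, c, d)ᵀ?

The coefficient of bd is A[2,4] + A[4,2] = 2·10 = 20.

20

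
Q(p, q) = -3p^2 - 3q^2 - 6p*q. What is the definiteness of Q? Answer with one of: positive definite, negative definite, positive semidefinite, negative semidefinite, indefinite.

negative semidefinite

The symmetric matrix of Q is [[-3, -3], [-3, -3]].
For the 2×2 matrix [[-3, -3], [-3, -3]]: det = -3·-3 − (-3)² = 0, trace = -6.
det = 0 so one eigenvalue is zero; the form is semidefinite with the sign of the trace.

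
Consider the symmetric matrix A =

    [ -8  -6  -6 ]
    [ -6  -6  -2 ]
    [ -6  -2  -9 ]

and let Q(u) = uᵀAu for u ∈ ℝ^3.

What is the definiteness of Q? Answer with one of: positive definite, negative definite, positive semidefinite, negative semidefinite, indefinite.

Applying the same elementary operations to the rows and columns of A produces a congruent diagonal matrix with entries -8, -3/2, -1/3.
That gives 3 negative pivots.
Hence Q is negative definite.

negative definite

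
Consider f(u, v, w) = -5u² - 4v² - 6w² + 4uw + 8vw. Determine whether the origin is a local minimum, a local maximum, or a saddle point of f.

The Hessian at the origin is H = [[-10, 0, 4], [0, -8, 8], [4, 8, -12]].
Symmetric row and column elimination reduces H to a congruent diagonal form with pivots -10, -8, -12/5.
So there are 3 negative pivots.
H is negative definite, so the origin is a strict local maximum.

local maximum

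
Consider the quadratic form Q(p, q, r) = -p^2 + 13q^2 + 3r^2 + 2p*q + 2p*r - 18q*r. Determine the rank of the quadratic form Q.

Write A = [[-1, 1, 1], [1, 13, -9], [1, -9, 3]].
An LDLᵀ factorisation of A has diagonal entries -1, 14, -4/7.
That gives 1 positive, 2 negative pivots.
The rank is the number of nonzero pivots: 3.

3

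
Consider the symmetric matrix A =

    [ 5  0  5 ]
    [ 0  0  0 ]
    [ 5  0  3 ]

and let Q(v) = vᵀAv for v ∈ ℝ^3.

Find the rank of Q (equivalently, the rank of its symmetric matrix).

Row-reducing A symmetrically gives the diagonal entries 5, 0, -2.
So there are 1 positive, 1 negative, 1 zero pivots.
The rank is the number of nonzero pivots: 2.

2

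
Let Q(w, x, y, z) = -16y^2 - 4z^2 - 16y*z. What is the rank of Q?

Write A = [[0, 0, 0, 0], [0, 0, 0, 0], [0, 0, -16, -8], [0, 0, -8, -4]].
Applying the same elementary operations to the rows and columns of A produces a congruent diagonal matrix with entries 0, 0, -16, 0.
That gives 1 negative, 3 zero pivots.
The rank is the number of nonzero pivots: 1.

1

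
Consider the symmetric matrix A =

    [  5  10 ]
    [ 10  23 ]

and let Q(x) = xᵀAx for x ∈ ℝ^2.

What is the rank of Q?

Row-reducing A symmetrically gives the diagonal entries 5, 3.
Counting signs: 2 positive.
The rank is the number of nonzero pivots: 2.

2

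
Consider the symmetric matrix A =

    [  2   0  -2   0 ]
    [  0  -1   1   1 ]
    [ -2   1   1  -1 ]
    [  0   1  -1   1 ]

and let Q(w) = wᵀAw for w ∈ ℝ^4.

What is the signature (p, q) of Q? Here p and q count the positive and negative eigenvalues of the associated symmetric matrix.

(2, 1)

Symmetric row and column elimination reduces A to a congruent diagonal form with pivots 2, -1, 0, 2.
So there are 2 positive, 1 negative, 1 zero pivots.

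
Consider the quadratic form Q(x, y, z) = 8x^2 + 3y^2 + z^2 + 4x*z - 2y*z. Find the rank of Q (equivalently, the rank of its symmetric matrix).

The symmetric matrix is A = [[8, 0, 2], [0, 3, -1], [2, -1, 1]].
Congruent diagonalization of A (simultaneous row and column reduction) yields pivots 8, 3, 1/6.
So there are 3 positive pivots.
The rank is the number of nonzero pivots: 3.

3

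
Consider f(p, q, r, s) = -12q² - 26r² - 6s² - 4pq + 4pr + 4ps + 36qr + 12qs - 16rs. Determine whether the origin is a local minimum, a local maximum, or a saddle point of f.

The Hessian at the origin is H = [[0, -4, 4, 4], [-4, -24, 36, 12], [4, 36, -52, -16], [4, 12, -16, -12]].
H is indefinite, so the origin is a saddle point.

saddle point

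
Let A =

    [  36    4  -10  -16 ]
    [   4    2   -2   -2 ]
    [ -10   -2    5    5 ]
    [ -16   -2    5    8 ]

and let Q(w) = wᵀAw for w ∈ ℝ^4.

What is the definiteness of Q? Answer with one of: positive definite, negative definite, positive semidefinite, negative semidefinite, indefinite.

positive definite

Leading principal minors: Δ_1 = 36, Δ_2 = 56, Δ_3 = 96, Δ_4 = 72.
All leading principal minors are positive, so by Sylvester's criterion Q is positive definite.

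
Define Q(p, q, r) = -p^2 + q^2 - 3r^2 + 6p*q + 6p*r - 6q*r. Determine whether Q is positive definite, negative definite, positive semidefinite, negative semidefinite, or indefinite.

The associated matrix is A = [[-1, 3, 3], [3, 1, -3], [3, -3, -3]].
An LDLᵀ factorisation of A has diagonal entries -1, 10, 12/5.
So there are 2 positive, 1 negative pivots.
Hence Q is indefinite.

indefinite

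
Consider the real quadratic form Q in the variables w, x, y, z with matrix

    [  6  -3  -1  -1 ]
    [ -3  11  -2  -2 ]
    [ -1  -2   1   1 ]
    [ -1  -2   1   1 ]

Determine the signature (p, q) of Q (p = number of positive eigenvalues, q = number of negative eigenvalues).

Congruent diagonalization of A (simultaneous row and column reduction) yields pivots 6, 19/2, 10/57, 0.
Counting signs: 3 positive, 1 zero.

(3, 0)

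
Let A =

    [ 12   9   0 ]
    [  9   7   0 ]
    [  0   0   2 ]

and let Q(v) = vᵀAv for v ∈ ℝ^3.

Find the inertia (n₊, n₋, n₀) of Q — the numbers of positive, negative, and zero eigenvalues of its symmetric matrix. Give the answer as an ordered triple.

Row-reducing A symmetrically gives the diagonal entries 12, 1/4, 2.
That gives 3 positive pivots.

(3, 0, 0)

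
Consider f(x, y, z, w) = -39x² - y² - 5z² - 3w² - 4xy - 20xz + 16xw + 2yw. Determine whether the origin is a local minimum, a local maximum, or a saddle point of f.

saddle point

The Hessian at the origin is H = [[-78, -4, -20, 16], [-4, -2, 0, 2], [-20, 0, -10, 0], [16, 2, 0, -6]].
Row-reducing H symmetrically gives the diagonal entries -78, -70/39, -30/7, 4/5.
So there are 1 positive, 3 negative pivots.
H is indefinite, so the origin is a saddle point.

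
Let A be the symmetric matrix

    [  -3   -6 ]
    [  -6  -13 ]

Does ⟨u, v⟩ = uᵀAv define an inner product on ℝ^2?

Leading principal minors: Δ_1 = -3, Δ_2 = 3.
The signs alternate starting with Δ_1 < 0, so by Sylvester's criterion Q is negative definite.
⟨·,·⟩ is an inner product exactly when A is positive definite.

no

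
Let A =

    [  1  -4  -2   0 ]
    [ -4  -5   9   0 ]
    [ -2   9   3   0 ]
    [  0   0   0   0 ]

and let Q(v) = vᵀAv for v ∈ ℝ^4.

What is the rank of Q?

3

Applying the same elementary operations to the rows and columns of A produces a congruent diagonal matrix with entries 1, -21, -20/21, 0.
That gives 1 positive, 2 negative, 1 zero pivots.
The rank is the number of nonzero pivots: 3.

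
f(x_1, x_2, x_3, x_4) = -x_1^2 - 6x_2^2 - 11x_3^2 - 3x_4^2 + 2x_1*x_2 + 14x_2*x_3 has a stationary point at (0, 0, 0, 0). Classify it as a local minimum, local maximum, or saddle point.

local maximum

The Hessian at the origin is H = [[-2, 2, 0, 0], [2, -12, 14, 0], [0, 14, -22, 0], [0, 0, 0, -6]].
Row-reducing H symmetrically gives the diagonal entries -2, -10, -12/5, -6.
That gives 4 negative pivots.
H is negative definite, so the origin is a strict local maximum.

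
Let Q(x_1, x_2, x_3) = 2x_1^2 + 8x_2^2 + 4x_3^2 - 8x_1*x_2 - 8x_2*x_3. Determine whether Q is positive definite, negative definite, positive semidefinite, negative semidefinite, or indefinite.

indefinite

The symmetric matrix is A = [[2, -4, 0], [-4, 8, -4], [0, -4, 4]].
A is congruent to a diagonal matrix with 2 positive, 1 negative and 0 zero entries, so Q is indefinite.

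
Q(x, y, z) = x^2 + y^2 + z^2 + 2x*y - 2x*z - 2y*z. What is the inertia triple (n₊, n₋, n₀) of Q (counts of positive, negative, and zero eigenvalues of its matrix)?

(1, 0, 2)

The associated matrix is A = [[1, 1, -1], [1, 1, -1], [-1, -1, 1]].
Row-reducing A symmetrically gives the diagonal entries 1, 0, 0.
So there are 1 positive, 2 zero pivots.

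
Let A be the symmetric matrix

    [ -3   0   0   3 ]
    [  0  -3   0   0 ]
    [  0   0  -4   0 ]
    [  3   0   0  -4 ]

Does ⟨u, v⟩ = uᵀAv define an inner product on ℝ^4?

no

Congruent diagonalization of A (simultaneous row and column reduction) yields pivots -3, -3, -4, -1.
So there are 4 negative pivots.
Hence Q is negative definite.
⟨·,·⟩ is an inner product exactly when A is positive definite.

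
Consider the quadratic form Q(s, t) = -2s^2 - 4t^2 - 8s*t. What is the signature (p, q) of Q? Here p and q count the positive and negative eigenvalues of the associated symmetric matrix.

(1, 1)

Write A = [[-2, -4], [-4, -4]].
An LDLᵀ factorisation of A has diagonal entries -2, 4.
That gives 1 positive, 1 negative pivots.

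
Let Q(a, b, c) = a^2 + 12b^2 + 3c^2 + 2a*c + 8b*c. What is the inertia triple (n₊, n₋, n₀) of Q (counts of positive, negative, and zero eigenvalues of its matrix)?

(3, 0, 0)

The associated matrix is A = [[1, 0, 1], [0, 12, 4], [1, 4, 3]].
Symmetric row and column elimination reduces A to a congruent diagonal form with pivots 1, 12, 2/3.
So there are 3 positive pivots.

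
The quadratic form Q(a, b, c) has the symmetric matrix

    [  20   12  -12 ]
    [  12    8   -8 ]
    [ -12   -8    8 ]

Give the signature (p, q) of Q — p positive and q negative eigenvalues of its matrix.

Congruent diagonalization of A (simultaneous row and column reduction) yields pivots 20, 4/5, 0.
Counting signs: 2 positive, 1 zero.

(2, 0)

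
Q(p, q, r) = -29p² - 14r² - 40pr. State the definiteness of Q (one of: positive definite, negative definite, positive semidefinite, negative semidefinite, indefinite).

negative semidefinite

The associated matrix is A = [[-29, 0, -20], [0, 0, 0], [-20, 0, -14]].
Symmetric row and column elimination reduces A to a congruent diagonal form with pivots -29, 0, -6/29.
Counting signs: 2 negative, 1 zero.
Hence Q is negative semidefinite.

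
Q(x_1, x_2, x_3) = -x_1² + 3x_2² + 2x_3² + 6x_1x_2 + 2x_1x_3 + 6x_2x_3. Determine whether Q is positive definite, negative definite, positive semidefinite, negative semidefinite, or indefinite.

indefinite

The symmetric matrix is A = [[-1, 3, 1], [3, 3, 3], [1, 3, 2]].
Applying the same elementary operations to the rows and columns of A produces a congruent diagonal matrix with entries -1, 12, 0.
So there are 1 positive, 1 negative, 1 zero pivots.
Hence Q is indefinite.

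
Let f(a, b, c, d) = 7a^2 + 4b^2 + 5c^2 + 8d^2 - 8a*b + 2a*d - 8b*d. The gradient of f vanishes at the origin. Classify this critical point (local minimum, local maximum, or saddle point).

The Hessian at the origin is H = [[14, -8, 0, 2], [-8, 8, 0, -8], [0, 0, 10, 0], [2, -8, 0, 16]].
Congruent diagonalization of H (simultaneous row and column reduction) yields pivots 14, 24/7, 10, 2.
That gives 4 positive pivots.
H is positive definite, so the origin is a strict local minimum.

local minimum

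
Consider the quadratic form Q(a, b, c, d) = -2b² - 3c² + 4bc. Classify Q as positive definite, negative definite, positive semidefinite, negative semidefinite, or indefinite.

The associated matrix is A = [[0, 0, 0, 0], [0, -2, 2, 0], [0, 2, -3, 0], [0, 0, 0, 0]].
Row-reducing A symmetrically gives the diagonal entries 0, -2, -1, 0.
Counting signs: 2 negative, 2 zero.
Hence Q is negative semidefinite.

negative semidefinite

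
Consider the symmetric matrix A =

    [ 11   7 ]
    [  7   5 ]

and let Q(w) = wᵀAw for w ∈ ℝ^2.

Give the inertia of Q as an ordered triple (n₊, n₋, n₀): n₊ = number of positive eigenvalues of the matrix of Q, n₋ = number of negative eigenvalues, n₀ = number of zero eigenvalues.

Applying the same elementary operations to the rows and columns of A produces a congruent diagonal matrix with entries 11, 6/11.
That gives 2 positive pivots.

(2, 0, 0)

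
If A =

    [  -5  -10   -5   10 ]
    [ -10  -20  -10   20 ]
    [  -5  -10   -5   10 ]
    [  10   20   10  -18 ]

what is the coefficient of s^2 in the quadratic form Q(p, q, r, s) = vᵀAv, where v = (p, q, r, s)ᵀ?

The coefficient of s^2 is the diagonal entry A[4,4] = -18.

-18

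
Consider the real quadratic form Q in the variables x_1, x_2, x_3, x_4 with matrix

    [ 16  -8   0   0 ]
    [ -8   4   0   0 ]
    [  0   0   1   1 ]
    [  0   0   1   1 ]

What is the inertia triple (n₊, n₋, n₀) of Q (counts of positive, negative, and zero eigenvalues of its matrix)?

(2, 0, 2)

Symmetric row and column elimination reduces A to a congruent diagonal form with pivots 16, 0, 1, 0.
Counting signs: 2 positive, 2 zero.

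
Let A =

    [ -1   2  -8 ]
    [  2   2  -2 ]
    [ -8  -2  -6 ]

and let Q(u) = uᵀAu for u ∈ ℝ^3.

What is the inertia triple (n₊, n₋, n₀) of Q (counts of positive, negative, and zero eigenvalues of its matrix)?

Applying the same elementary operations to the rows and columns of A produces a congruent diagonal matrix with entries -1, 6, 4.
Counting signs: 2 positive, 1 negative.

(2, 1, 0)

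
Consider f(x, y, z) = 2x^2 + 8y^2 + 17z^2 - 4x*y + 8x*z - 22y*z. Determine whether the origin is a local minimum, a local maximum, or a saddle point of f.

local minimum

The Hessian at the origin is H = [[4, -4, 8], [-4, 16, -22], [8, -22, 34]].
Applying the same elementary operations to the rows and columns of H produces a congruent diagonal matrix with entries 4, 12, 5/3.
Counting signs: 3 positive.
H is positive definite, so the origin is a strict local minimum.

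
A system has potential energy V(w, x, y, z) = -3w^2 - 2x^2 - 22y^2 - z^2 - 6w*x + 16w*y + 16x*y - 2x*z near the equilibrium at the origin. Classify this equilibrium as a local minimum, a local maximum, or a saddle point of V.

The Hessian at the origin is H = [[-6, -6, 16, 0], [-6, -4, 16, -2], [16, 16, -44, 0], [0, -2, 0, -2]].
Applying the same elementary operations to the rows and columns of H produces a congruent diagonal matrix with entries -6, 2, -4/3, -4.
That gives 1 positive, 3 negative pivots.
H is indefinite, so the origin is a saddle point.

saddle point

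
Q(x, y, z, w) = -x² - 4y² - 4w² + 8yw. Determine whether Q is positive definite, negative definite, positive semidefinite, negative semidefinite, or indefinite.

The symmetric matrix is A = [[-1, 0, 0, 0], [0, -4, 0, 4], [0, 0, 0, 0], [0, 4, 0, -4]].
Applying the same elementary operations to the rows and columns of A produces a congruent diagonal matrix with entries -1, -4, 0, 0.
That gives 2 negative, 2 zero pivots.
Hence Q is negative semidefinite.

negative semidefinite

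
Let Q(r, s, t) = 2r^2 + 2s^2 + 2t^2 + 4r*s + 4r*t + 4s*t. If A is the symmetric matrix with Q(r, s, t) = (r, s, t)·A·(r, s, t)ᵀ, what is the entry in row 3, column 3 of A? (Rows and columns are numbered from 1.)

2

The coefficient of t^2 in Q is 2, and that is exactly A[3,3].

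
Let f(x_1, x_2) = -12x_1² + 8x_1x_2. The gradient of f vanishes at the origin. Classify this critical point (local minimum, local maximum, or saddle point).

saddle point

The Hessian at the origin is H = [[-24, 8], [8, 0]].
det H = -24·0 − (8)² = -64 < 0, so H is indefinite.
Therefore the origin is a saddle point.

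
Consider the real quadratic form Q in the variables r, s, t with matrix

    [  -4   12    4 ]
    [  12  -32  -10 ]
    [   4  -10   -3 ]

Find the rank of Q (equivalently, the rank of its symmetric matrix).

2

Symmetric row and column elimination reduces A to a congruent diagonal form with pivots -4, 4, 0.
So there are 1 positive, 1 negative, 1 zero pivots.
The rank is the number of nonzero pivots: 2.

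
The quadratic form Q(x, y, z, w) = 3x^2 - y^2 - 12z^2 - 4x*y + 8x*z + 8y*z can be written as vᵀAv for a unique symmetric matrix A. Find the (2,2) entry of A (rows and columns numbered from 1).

-1

The coefficient of y^2 in Q is -1, and that is exactly A[2,2].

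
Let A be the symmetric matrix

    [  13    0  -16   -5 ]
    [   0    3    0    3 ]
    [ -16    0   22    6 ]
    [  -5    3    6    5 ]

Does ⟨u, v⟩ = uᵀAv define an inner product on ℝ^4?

Leading principal minors: Δ_1 = 13, Δ_2 = 39, Δ_3 = 90, Δ_4 = 6.
All leading principal minors are positive, so by Sylvester's criterion Q is positive definite.
⟨·,·⟩ is an inner product exactly when A is positive definite.

yes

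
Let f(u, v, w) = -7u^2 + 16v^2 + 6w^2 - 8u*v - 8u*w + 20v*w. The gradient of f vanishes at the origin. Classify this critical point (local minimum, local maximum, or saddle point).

The Hessian at the origin is H = [[-14, -8, -8], [-8, 32, 20], [-8, 20, 12]].
Congruent diagonalization of H (simultaneous row and column reduction) yields pivots -14, 256/7, 1/16.
Counting signs: 2 positive, 1 negative.
H is indefinite, so the origin is a saddle point.

saddle point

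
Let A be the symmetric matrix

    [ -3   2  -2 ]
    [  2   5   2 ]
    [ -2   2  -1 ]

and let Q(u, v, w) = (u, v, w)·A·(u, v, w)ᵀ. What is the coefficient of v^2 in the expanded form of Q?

The coefficient of v^2 is the diagonal entry A[2,2] = 5.

5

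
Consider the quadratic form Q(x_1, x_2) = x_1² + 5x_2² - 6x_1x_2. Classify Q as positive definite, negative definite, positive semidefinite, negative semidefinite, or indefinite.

indefinite

Write A = [[1, -3], [-3, 5]].
An LDLᵀ factorisation of A has diagonal entries 1, -4.
Counting signs: 1 positive, 1 negative.
Hence Q is indefinite.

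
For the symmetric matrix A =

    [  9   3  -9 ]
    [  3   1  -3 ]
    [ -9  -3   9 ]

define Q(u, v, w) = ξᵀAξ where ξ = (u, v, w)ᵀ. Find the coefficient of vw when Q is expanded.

-6

The coefficient of vw is A[2,3] + A[3,2] = 2·(-3) = -6.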